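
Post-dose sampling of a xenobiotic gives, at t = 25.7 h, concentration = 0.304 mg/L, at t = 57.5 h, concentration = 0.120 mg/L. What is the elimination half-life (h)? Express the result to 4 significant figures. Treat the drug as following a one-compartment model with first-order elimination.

k = ln(C₁/C₂) / (t₂ − t₁) = ln(0.304/0.120) / (57.5 − 25.7)
  = 0.9295 / 31.80 = 0.02923 h⁻¹
t½ = ln2 / k = 0.693147 / 0.02923 = 23.71 h

23.71 h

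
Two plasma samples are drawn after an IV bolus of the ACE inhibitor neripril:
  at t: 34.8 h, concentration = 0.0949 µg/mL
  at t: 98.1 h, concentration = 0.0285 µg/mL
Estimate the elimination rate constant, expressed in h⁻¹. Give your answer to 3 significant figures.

0.0190 h⁻¹

k = ln(C₁/C₂) / (t₂ − t₁) = ln(0.0949/0.0285) / (98.1 − 34.8)
  = 1.203 / 63.30 = 0.01900 h⁻¹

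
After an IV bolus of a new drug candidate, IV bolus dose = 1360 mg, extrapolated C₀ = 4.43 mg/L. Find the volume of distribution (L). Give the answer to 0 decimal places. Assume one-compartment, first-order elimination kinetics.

307 L

Vd = Dose / C₀ = 1360 / 4.43 = 307.0 L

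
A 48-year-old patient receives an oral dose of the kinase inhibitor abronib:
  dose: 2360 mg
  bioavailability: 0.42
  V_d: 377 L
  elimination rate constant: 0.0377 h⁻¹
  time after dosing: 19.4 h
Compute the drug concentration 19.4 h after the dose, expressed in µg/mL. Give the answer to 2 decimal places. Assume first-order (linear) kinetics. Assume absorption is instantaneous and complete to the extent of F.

1.27 µg/mL

Amount reaching circulation = F × Dose = 0.42 × 2360 = 991.2 mg
C₀ = F·Dose / Vd = 991.2 / 377 = 2.629 mg/L
C = C₀ · e^(−k·t) = 2.629 × e^(−0.03770 × 19.4)
  = 2.629 × 0.4812 = 1.265 mg/L
(1.265 mg/L = 1.265 µg/mL)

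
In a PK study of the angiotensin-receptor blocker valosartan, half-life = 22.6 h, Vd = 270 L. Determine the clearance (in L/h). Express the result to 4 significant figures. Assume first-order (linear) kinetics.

8.281 L/h

k = ln2 / t½ = 0.693147 / 22.6 = 0.03067 h⁻¹
CL = k × Vd = 0.03067 × 270 = 8.281 L/h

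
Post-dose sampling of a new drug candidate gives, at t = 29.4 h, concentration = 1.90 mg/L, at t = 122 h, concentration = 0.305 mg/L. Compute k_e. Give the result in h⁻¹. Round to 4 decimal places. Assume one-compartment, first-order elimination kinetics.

0.0198 h⁻¹

k = ln(C₁/C₂) / (t₂ − t₁) = ln(1.90/0.305) / (122 − 29.4)
  = 1.829 / 92.60 = 0.01975 h⁻¹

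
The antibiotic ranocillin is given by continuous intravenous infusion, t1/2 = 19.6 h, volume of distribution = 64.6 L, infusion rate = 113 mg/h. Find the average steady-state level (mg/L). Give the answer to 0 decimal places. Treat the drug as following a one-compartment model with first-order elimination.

49 mg/L

k = ln2 / t½ = 0.693147 / 19.6 = 0.03536 h⁻¹
CL = k × Vd = 0.03536 × 64.6 = 2.284 L/h
At steady state Css = R₀ / CL = 113 / 2.284 = 49.47 mg/L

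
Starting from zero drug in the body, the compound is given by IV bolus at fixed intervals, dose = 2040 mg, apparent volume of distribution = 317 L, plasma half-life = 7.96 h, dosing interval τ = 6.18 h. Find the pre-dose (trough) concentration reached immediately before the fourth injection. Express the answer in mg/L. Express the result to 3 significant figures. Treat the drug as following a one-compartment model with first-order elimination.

7.23 mg/L

C₀ per dose = Dose / Vd = 2040 / 317 = 6.435 mg/L
k = ln2 / t½ = 0.693147 / 7.96 = 0.08708 h⁻¹
Fraction remaining after one interval: r = e^(−kτ) = e^(−0.08708 × 6.18) = 0.5838
Before dose 4, 3 doses have been given (aged 1τ, 2τ, 3τ).
C_trough = C₀ × (r + r² + … + r^3) = C₀ × r(1−r^3)/(1−r)
        = 6.435 × 0.5838 × (1 − 0.1990) / (1 − 0.5838) = 7.230 mg/L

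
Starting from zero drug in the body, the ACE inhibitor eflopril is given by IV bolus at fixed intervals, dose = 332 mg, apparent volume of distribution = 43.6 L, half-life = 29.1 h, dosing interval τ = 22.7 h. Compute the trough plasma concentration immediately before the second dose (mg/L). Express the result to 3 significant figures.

4.43 mg/L

C₀ per dose = Dose / Vd = 332 / 43.6 = 7.615 mg/L
k = ln2 / t½ = 0.693147 / 29.1 = 0.02382 h⁻¹
Fraction remaining after one interval: r = e^(−kτ) = e^(−0.02382 × 22.7) = 0.5823
Before dose 2, 1 dose has been given (aged 1τ).
C_trough = C₀ × r = 7.615 × 0.5823 = 4.434 mg/L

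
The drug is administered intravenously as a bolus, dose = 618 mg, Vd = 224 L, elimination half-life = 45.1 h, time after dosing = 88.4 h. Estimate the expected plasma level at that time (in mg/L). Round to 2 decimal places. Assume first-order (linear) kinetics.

C₀ = Dose / Vd = 618.0 / 224 = 2.759 mg/L
k = ln2 / t½ = 0.693147 / 45.1 = 0.01537 h⁻¹
C = C₀ · e^(−k·t) = 2.759 × e^(−0.01537 × 88.4)
  = 2.759 × 0.2570 = 0.7091 mg/L

0.71 mg/L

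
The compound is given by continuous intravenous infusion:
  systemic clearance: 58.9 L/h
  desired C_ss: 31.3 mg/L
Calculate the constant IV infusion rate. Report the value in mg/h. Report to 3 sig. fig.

1840 mg/h

At steady state, infusion rate R₀ = Css × CL = 31.3 × 58.90 = 1844 mg/h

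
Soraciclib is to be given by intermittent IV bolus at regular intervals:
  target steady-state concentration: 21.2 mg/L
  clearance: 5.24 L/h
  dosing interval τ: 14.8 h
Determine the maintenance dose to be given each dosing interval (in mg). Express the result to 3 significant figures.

At steady state, Dose/τ = Css × CL.
Dose = Css × CL × τ = 21.2 × 5.240 × 14.8 = 1644 mg

1640 mg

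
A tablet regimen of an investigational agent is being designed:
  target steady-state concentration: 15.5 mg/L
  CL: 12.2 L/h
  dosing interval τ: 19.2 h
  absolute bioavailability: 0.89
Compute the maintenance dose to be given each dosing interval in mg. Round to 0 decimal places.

At steady state, F × (Dose/τ) = Css × CL.
Dose = Css × CL × τ / F = 15.5 × 12.20 × 19.2 / 0.89 = 4079 mg

4079 mg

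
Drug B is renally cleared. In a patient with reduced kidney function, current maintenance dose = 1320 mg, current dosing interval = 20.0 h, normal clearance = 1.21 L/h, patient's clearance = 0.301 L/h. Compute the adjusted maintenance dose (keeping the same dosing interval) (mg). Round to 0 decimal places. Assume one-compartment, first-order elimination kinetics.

To keep the same average steady-state level, dosing rate must scale with clearance.
CL ratio = 0.301 / 1.21 = 0.2488
New dose (same interval) = 1320 × 0.2488 = 328.4 mg

328 mg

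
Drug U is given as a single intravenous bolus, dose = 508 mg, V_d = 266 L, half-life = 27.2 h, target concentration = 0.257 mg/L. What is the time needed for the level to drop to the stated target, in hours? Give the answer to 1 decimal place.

C₀ = Dose / Vd = 508.0 / 266 = 1.910 mg/L
k = ln2 / t½ = 0.693147 / 27.2 = 0.02548 h⁻¹
t = ln(C₀ / C) / k = ln(1.910 / 0.257) / 0.02548
  = ln(7.432) / 0.02548 = 2.006 / 0.02548 = 78.73 h

78.7 h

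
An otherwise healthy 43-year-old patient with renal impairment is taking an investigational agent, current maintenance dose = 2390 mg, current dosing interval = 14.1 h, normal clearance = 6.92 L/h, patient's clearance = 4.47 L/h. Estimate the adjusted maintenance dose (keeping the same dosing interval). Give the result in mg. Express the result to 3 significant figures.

1540 mg

To keep the same average steady-state level, dosing rate must scale with clearance.
CL ratio = 4.47 / 6.92 = 0.6460
New dose (same interval) = 2390 × 0.6460 = 1544 mg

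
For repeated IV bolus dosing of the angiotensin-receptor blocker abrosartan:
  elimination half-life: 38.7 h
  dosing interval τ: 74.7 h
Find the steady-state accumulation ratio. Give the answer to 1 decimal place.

k = ln2 / t½ = 0.693147 / 38.7 = 0.01791 h⁻¹
e^(−kτ) = e^(−0.01791 × 74.7) = 0.2624
Accumulation ratio R = 1 / (1 − e^(−kτ)) = 1 / (1 − 0.2624) = 1.356

1.4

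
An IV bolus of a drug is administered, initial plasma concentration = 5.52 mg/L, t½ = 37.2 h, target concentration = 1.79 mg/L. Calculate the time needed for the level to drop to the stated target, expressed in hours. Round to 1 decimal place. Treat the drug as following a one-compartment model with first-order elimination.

k = ln2 / t½ = 0.693147 / 37.2 = 0.01863 h⁻¹
t = ln(C₀ / C) / k = ln(5.520 / 1.79) / 0.01863
  = ln(3.084) / 0.01863 = 1.126 / 0.01863 = 60.44 h

60.4 h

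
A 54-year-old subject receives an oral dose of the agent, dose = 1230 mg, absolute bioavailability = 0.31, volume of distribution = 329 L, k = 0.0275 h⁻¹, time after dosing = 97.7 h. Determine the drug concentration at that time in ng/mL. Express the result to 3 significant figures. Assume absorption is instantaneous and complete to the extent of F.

Amount reaching circulation = F × Dose = 0.31 × 1230 = 381.3 mg
C₀ = F·Dose / Vd = 381.3 / 329 = 1.159 mg/L
C = C₀ · e^(−k·t) = 1.159 × e^(−0.02750 × 97.7)
  = 1.159 × 0.06810 = 0.07893 mg/L
Convert: 0.07893 mg/L × 1000 = 78.93 ng/mL

78.9 ng/mL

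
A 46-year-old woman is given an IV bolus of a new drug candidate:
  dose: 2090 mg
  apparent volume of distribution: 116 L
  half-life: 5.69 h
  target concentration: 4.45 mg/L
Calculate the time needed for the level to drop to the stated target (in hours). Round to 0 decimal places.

C₀ = Dose / Vd = 2090 / 116 = 18.02 mg/L
k = ln2 / t½ = 0.693147 / 5.69 = 0.1218 h⁻¹
t = ln(C₀ / C) / k = ln(18.02 / 4.45) / 0.1218
  = ln(4.049) / 0.1218 = 1.398 / 0.1218 = 11.48 h

11 h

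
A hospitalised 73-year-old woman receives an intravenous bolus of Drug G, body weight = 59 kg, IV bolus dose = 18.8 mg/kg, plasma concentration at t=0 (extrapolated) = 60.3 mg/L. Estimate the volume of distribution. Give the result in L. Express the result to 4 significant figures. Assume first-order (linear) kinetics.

18.39 L

Dose = 18.8 × 59 = 1109 mg
Vd = Dose / C₀ = 1109 / 60.3 = 18.39 L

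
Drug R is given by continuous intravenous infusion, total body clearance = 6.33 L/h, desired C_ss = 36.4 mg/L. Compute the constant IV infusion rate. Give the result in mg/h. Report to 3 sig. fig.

At steady state, infusion rate R₀ = Css × CL = 36.4 × 6.330 = 230.4 mg/h

230 mg/h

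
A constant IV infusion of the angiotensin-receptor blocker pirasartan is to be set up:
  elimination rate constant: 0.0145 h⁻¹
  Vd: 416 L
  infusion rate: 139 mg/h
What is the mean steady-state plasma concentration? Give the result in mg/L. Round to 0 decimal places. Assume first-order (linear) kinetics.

CL = k × Vd = 0.01450 × 416 = 6.032 L/h
At steady state Css = R₀ / CL = 139 / 6.032 = 23.04 mg/L

23 mg/L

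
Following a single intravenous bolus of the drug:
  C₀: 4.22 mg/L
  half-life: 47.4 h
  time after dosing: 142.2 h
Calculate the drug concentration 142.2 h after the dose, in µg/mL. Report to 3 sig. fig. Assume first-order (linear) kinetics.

0.528 µg/mL

k = ln2 / t½ = 0.693147 / 47.4 = 0.01462 h⁻¹
t / t½ = 142.2 / 47.4 = 3 half-lives
C = C₀ × (1/2)^3 = 4.220 × 0.1250 = 0.5275 mg/L
(0.5275 mg/L = 0.5275 µg/mL)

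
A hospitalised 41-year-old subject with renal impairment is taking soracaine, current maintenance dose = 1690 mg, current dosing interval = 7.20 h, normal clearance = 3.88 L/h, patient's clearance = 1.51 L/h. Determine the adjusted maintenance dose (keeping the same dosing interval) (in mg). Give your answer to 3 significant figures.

658 mg

To keep the same average steady-state level, dosing rate must scale with clearance.
CL ratio = 1.51 / 3.88 = 0.3892
New dose (same interval) = 1690 × 0.3892 = 657.7 mg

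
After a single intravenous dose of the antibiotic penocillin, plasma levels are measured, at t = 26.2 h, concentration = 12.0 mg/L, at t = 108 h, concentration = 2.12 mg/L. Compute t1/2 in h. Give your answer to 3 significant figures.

k = ln(C₁/C₂) / (t₂ − t₁) = ln(12.0/2.12) / (108 − 26.2)
  = 1.733 / 81.80 = 0.02119 h⁻¹
t½ = ln2 / k = 0.693147 / 0.02119 = 32.71 h

32.7 h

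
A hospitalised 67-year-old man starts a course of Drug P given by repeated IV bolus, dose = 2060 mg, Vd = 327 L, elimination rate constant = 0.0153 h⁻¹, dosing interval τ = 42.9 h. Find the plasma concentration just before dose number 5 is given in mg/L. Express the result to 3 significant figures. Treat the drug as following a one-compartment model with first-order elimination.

C₀ per dose = Dose / Vd = 2060 / 327 = 6.300 mg/L
Fraction remaining after one interval: r = e^(−kτ) = e^(−0.01530 × 42.9) = 0.5187
Before dose 5, 4 doses have been given (aged 1τ, 2τ, 3τ, 4τ).
C_trough = C₀ × (r + r² + … + r^4) = C₀ × r(1−r^4)/(1−r)
        = 6.300 × 0.5187 × (1 − 0.07239) / (1 − 0.5187) = 6.298 mg/L

6.30 mg/L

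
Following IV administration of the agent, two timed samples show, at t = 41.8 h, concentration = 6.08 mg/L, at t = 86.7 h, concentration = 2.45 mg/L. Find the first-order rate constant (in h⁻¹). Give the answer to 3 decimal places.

k = ln(C₁/C₂) / (t₂ − t₁) = ln(6.08/2.45) / (86.7 − 41.8)
  = 0.9089 / 44.90 = 0.02024 h⁻¹

0.020 h⁻¹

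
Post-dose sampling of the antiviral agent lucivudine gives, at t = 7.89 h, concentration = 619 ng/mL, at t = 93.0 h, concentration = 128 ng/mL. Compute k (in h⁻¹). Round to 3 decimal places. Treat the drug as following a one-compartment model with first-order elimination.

k = ln(C₁/C₂) / (t₂ − t₁) = ln(619/128) / (93.0 − 7.89)
  = 1.576 / 85.11 = 0.01852 h⁻¹

0.019 h⁻¹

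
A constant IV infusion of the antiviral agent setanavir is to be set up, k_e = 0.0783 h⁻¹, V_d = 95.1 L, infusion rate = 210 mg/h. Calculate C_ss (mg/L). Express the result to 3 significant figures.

CL = k × Vd = 0.07830 × 95.1 = 7.446 L/h
At steady state Css = R₀ / CL = 210 / 7.446 = 28.20 mg/L

28.2 mg/L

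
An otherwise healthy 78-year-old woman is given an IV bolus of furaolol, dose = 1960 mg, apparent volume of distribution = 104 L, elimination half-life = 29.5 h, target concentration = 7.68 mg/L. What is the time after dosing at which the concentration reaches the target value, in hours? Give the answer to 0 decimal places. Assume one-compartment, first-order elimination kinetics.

C₀ = Dose / Vd = 1960 / 104 = 18.85 mg/L
k = ln2 / t½ = 0.693147 / 29.5 = 0.02350 h⁻¹
t = ln(C₀ / C) / k = ln(18.85 / 7.68) / 0.02350
  = ln(2.454) / 0.02350 = 0.8977 / 0.02350 = 38.20 h

38 h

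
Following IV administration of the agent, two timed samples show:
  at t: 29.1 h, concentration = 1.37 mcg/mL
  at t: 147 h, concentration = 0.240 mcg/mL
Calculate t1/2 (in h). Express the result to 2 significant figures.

k = ln(C₁/C₂) / (t₂ − t₁) = ln(1.37/0.240) / (147 − 29.1)
  = 1.742 / 117.9 = 0.01478 h⁻¹
t½ = ln2 / k = 0.693147 / 0.01478 = 46.90 h

47 h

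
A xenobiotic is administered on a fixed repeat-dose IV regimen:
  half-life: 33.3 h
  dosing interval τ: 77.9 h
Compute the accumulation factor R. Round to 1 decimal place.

1.2

k = ln2 / t½ = 0.693147 / 33.3 = 0.02082 h⁻¹
e^(−kτ) = e^(−0.02082 × 77.9) = 0.1975
Accumulation ratio R = 1 / (1 − e^(−kτ)) = 1 / (1 − 0.1975) = 1.246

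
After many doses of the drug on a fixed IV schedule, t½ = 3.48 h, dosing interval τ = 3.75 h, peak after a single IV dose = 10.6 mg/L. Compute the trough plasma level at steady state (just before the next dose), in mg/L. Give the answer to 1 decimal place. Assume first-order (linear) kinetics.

k = ln2 / t½ = 0.693147 / 3.48 = 0.1992 h⁻¹
e^(−kτ) = e^(−0.1992 × 3.75) = 0.4738
Accumulation ratio R = 1 / (1 − e^(−kτ)) = 1 / (1 − 0.4738) = 1.900
Steady-state trough = C₀ × R × e^(−kτ) = 10.6 × 1.900 × 0.4738 = 9.542 mg/L

9.5 mg/L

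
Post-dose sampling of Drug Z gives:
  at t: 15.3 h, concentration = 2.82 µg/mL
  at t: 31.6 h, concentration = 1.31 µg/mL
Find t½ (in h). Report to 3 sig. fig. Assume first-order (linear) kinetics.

14.7 h

k = ln(C₁/C₂) / (t₂ − t₁) = ln(2.82/1.31) / (31.6 − 15.3)
  = 0.7667 / 16.30 = 0.04704 h⁻¹
t½ = ln2 / k = 0.693147 / 0.04704 = 14.74 h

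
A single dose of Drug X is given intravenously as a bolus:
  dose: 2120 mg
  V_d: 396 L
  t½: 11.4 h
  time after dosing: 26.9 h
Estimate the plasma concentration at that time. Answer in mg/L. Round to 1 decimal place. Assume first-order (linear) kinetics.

1.0 mg/L

C₀ = Dose / Vd = 2120 / 396 = 5.354 mg/L
k = ln2 / t½ = 0.693147 / 11.4 = 0.06080 h⁻¹
C = C₀ · e^(−k·t) = 5.354 × e^(−0.06080 × 26.9)
  = 5.354 × 0.1949 = 1.043 mg/L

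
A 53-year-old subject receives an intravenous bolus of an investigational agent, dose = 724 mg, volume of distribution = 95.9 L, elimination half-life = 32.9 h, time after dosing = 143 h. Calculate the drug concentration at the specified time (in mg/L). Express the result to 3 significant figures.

0.371 mg/L

C₀ = Dose / Vd = 724.0 / 95.9 = 7.550 mg/L
k = ln2 / t½ = 0.693147 / 32.9 = 0.02107 h⁻¹
C = C₀ · e^(−k·t) = 7.550 × e^(−0.02107 × 143)
  = 7.550 × 0.04914 = 0.3710 mg/L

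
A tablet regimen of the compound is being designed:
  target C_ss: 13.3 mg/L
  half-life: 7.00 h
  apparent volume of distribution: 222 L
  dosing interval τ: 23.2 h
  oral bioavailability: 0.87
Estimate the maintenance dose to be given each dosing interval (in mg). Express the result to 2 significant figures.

k = ln2 / t½ = 0.693147 / 7.00 = 0.09902 h⁻¹
CL = k × Vd = 0.09902 × 222 = 21.98 L/h
At steady state, F × (Dose/τ) = Css × CL.
Dose = Css × CL × τ / F = 13.3 × 21.98 × 23.2 / 0.87 = 7796 mg

7800 mg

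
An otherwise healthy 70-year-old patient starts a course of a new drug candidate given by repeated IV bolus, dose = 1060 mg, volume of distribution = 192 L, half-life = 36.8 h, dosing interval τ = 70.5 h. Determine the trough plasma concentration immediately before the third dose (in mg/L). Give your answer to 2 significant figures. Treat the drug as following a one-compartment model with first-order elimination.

1.9 mg/L

C₀ per dose = Dose / Vd = 1060 / 192 = 5.521 mg/L
k = ln2 / t½ = 0.693147 / 36.8 = 0.01884 h⁻¹
Fraction remaining after one interval: r = e^(−kτ) = e^(−0.01884 × 70.5) = 0.2649
Before dose 3, 2 doses have been given (aged 1τ, 2τ).
C_trough = C₀ × (r + r²) = 5.521 × (0.2649 + 0.07017) = 1.850 mg/L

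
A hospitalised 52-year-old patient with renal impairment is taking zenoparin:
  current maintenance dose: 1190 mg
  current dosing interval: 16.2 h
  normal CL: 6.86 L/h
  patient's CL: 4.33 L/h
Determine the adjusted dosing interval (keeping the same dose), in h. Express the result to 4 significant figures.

To keep the same average steady-state level, dosing rate must scale with clearance.
CL ratio = 4.33 / 6.86 = 0.6312
New interval (same dose) = 16.2 / 0.6312 = 25.67 h

25.67 h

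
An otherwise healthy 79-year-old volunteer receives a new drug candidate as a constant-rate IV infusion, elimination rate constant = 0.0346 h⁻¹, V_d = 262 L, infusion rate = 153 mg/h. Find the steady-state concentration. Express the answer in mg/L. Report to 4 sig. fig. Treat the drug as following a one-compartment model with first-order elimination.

CL = k × Vd = 0.03460 × 262 = 9.065 L/h
At steady state Css = R₀ / CL = 153 / 9.065 = 16.88 mg/L

16.88 mg/L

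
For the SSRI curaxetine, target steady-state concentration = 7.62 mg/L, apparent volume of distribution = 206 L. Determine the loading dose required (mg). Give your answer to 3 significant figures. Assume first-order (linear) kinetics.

1570 mg

LD = Css × Vd = 7.62 × 206 = 1570 mg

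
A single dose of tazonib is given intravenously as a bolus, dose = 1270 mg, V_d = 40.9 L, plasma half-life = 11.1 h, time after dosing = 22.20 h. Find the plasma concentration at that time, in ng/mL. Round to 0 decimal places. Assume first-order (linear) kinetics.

7763 ng/mL

C₀ = Dose / Vd = 1270 / 40.9 = 31.05 mg/L
k = ln2 / t½ = 0.693147 / 11.1 = 0.06245 h⁻¹
t / t½ = 22.20 / 11.1 = 2 half-lives
C = C₀ × (1/2)^2 = 31.05 × 0.2500 = 7.763 mg/L
Convert: 7.763 mg/L × 1000 = 7763 ng/mL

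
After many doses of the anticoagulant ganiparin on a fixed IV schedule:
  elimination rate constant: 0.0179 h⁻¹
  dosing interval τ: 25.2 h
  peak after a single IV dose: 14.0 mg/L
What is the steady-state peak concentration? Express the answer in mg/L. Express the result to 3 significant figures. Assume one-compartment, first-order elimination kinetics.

38.6 mg/L

e^(−kτ) = e^(−0.01790 × 25.2) = 0.6369
Accumulation ratio R = 1 / (1 − e^(−kτ)) = 1 / (1 − 0.6369) = 2.754
Steady-state peak = C₀ × R = 14.0 × 2.754 = 38.56 mg/L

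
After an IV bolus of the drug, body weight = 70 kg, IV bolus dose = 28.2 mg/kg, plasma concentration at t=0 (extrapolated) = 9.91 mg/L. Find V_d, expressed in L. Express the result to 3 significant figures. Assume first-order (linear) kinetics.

Dose = 28.2 × 70 = 1974 mg
Vd = Dose / C₀ = 1974 / 9.91 = 199.2 L

199 L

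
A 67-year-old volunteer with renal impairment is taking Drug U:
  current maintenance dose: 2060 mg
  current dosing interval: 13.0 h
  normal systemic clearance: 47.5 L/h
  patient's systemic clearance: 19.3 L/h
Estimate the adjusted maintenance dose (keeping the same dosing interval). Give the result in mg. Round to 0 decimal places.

837 mg

To keep the same average steady-state level, dosing rate must scale with clearance.
CL ratio = 19.3 / 47.5 = 0.4063
New dose (same interval) = 2060 × 0.4063 = 837.0 mg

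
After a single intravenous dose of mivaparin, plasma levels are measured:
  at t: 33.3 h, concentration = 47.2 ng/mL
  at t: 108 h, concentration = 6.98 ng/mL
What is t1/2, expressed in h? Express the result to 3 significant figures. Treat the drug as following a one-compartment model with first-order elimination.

27.1 h

k = ln(C₁/C₂) / (t₂ − t₁) = ln(47.2/6.98) / (108 − 33.3)
  = 1.911 / 74.70 = 0.02558 h⁻¹
t½ = ln2 / k = 0.693147 / 0.02558 = 27.10 h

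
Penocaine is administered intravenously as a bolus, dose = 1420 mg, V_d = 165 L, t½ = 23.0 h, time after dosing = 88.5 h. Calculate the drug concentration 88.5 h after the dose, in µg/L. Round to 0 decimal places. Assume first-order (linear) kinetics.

598 µg/L

C₀ = Dose / Vd = 1420 / 165 = 8.606 mg/L
k = ln2 / t½ = 0.693147 / 23.0 = 0.03014 h⁻¹
C = C₀ · e^(−k·t) = 8.606 × e^(−0.03014 × 88.5)
  = 8.606 × 0.06943 = 0.5975 mg/L
Convert: 0.5975 mg/L × 1000 = 597.5 µg/L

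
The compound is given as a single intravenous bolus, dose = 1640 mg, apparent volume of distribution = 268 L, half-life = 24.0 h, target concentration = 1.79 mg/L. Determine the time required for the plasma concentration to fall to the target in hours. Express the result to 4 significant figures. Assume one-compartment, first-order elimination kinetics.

42.56 h

C₀ = Dose / Vd = 1640 / 268 = 6.119 mg/L
k = ln2 / t½ = 0.693147 / 24.0 = 0.02888 h⁻¹
t = ln(C₀ / C) / k = ln(6.119 / 1.79) / 0.02888
  = ln(3.418) / 0.02888 = 1.229 / 0.02888 = 42.56 h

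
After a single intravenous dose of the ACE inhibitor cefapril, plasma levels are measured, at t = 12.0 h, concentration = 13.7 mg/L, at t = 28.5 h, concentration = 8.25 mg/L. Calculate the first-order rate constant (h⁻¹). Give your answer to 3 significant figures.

k = ln(C₁/C₂) / (t₂ − t₁) = ln(13.7/8.25) / (28.5 − 12.0)
  = 0.5072 / 16.50 = 0.03074 h⁻¹

0.0307 h⁻¹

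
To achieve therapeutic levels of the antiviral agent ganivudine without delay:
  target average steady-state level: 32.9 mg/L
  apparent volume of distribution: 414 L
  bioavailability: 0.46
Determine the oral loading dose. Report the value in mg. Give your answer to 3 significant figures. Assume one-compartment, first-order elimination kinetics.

LD = Css × Vd / F = 32.9 × 414 / 0.46 = 29610 mg

29600 mg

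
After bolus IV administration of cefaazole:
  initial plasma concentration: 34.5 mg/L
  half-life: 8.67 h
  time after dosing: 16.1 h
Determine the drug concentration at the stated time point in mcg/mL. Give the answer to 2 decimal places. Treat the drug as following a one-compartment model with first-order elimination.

k = ln2 / t½ = 0.693147 / 8.67 = 0.07995 h⁻¹
C = C₀ · e^(−k·t) = 34.50 × e^(−0.07995 × 16.1)
  = 34.50 × 0.2760 = 9.522 mg/L
(9.522 mg/L = 9.522 mcg/mL)

9.52 mcg/mL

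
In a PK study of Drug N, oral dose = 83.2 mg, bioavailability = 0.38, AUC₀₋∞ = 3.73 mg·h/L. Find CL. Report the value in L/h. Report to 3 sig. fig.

CL = F·Dose / AUC = 0.38 × 83.2 / 3.73 = 8.476 L/h

8.48 L/h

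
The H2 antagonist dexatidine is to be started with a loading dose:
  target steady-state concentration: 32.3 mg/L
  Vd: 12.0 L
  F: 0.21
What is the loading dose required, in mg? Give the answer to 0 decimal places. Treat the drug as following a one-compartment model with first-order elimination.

1846 mg

LD = Css × Vd / F = 32.3 × 12.0 / 0.21 = 1846 mg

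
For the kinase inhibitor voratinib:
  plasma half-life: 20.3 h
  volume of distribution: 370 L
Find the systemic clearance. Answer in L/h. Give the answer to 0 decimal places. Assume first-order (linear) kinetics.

13 L/h

k = ln2 / t½ = 0.693147 / 20.3 = 0.03415 h⁻¹
CL = k × Vd = 0.03415 × 370 = 12.64 L/h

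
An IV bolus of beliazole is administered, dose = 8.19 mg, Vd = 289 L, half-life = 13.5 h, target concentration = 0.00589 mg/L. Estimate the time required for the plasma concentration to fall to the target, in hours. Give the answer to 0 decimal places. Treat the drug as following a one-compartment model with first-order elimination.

31 h

C₀ = Dose / Vd = 8.190 / 289 = 0.02834 mg/L
k = ln2 / t½ = 0.693147 / 13.5 = 0.05134 h⁻¹
t = ln(C₀ / C) / k = ln(0.02834 / 0.00589) / 0.05134
  = ln(4.812) / 0.05134 = 1.571 / 0.05134 = 30.60 h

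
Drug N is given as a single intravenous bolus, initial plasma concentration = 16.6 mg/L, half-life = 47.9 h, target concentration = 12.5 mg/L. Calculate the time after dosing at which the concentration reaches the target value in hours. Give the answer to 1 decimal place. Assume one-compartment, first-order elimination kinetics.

19.6 h

k = ln2 / t½ = 0.693147 / 47.9 = 0.01447 h⁻¹
t = ln(C₀ / C) / k = ln(16.60 / 12.5) / 0.01447
  = ln(1.328) / 0.01447 = 0.2837 / 0.01447 = 19.61 h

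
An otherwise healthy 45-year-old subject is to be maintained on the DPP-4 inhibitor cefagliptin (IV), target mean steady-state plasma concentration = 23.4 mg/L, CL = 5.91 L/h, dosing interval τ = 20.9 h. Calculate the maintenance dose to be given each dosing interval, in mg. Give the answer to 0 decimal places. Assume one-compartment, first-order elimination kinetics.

At steady state, Dose/τ = Css × CL.
Dose = Css × CL × τ = 23.4 × 5.910 × 20.9 = 2890 mg

2890 mg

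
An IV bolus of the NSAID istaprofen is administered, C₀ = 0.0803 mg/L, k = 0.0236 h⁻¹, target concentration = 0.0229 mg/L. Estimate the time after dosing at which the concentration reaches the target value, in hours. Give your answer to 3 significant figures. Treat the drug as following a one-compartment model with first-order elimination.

t = ln(C₀ / C) / k = ln(0.08030 / 0.0229) / 0.02360
  = ln(3.507) / 0.02360 = 1.255 / 0.02360 = 53.18 h

53.2 h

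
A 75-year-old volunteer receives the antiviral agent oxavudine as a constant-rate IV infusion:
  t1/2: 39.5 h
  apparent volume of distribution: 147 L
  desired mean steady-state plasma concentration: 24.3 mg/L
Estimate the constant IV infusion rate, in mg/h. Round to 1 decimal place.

k = ln2 / t½ = 0.693147 / 39.5 = 0.01755 h⁻¹
CL = k × Vd = 0.01755 × 147 = 2.580 L/h
At steady state, infusion rate R₀ = Css × CL = 24.3 × 2.580 = 62.69 mg/h

62.7 mg/h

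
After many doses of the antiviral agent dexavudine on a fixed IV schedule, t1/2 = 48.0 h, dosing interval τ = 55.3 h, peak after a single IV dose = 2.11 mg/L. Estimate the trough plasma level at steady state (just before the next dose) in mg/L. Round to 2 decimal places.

1.73 mg/L

k = ln2 / t½ = 0.693147 / 48.0 = 0.01444 h⁻¹
e^(−kτ) = e^(−0.01444 × 55.3) = 0.4500
Accumulation ratio R = 1 / (1 − e^(−kτ)) = 1 / (1 − 0.4500) = 1.818
Steady-state trough = C₀ × R × e^(−kτ) = 2.11 × 1.818 × 0.4500 = 1.726 mg/L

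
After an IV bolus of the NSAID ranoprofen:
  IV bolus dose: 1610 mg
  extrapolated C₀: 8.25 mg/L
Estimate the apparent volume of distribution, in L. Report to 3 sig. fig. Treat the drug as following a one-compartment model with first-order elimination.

195 L

Vd = Dose / C₀ = 1610 / 8.25 = 195.2 L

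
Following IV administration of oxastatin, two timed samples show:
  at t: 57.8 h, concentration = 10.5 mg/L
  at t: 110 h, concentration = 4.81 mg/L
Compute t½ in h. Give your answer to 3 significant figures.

k = ln(C₁/C₂) / (t₂ − t₁) = ln(10.5/4.81) / (110 − 57.8)
  = 0.7807 / 52.20 = 0.01496 h⁻¹
t½ = ln2 / k = 0.693147 / 0.01496 = 46.33 h

46.3 h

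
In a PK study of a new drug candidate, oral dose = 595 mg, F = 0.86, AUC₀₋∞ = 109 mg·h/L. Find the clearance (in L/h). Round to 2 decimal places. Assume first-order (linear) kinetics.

4.69 L/h

CL = F·Dose / AUC = 0.86 × 595 / 109 = 4.694 L/h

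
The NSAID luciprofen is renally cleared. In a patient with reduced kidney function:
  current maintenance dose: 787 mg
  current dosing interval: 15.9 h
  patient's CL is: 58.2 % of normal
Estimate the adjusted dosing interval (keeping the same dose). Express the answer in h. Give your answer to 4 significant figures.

27.32 h

To keep the same average steady-state level, dosing rate must scale with clearance.
CL ratio = 58.2 / 100 = 0.5820
New interval (same dose) = 15.9 / 0.5820 = 27.32 h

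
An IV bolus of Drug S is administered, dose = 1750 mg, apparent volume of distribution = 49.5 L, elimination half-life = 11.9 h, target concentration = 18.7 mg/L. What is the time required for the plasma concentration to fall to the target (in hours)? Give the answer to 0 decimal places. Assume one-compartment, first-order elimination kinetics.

11 h

C₀ = Dose / Vd = 1750 / 49.5 = 35.35 mg/L
k = ln2 / t½ = 0.693147 / 11.9 = 0.05825 h⁻¹
t = ln(C₀ / C) / k = ln(35.35 / 18.7) / 0.05825
  = ln(1.890) / 0.05825 = 0.6366 / 0.05825 = 10.93 h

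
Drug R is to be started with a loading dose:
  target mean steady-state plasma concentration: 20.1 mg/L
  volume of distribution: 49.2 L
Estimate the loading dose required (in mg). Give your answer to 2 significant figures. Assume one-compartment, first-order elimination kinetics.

990 mg

LD = Css × Vd = 20.1 × 49.2 = 988.9 mg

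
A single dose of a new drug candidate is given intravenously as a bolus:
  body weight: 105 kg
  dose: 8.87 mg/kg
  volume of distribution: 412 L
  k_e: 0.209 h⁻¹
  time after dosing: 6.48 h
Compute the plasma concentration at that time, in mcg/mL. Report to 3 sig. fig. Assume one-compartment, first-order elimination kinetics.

0.584 mcg/mL

Total dose = 8.87 × 105 = 931.4 mg
C₀ = Dose / Vd = 931.4 / 412 = 2.261 mg/L
C = C₀ · e^(−k·t) = 2.261 × e^(−0.2090 × 6.48)
  = 2.261 × 0.2581 = 0.5836 mg/L
(0.5836 mg/L = 0.5836 mcg/mL)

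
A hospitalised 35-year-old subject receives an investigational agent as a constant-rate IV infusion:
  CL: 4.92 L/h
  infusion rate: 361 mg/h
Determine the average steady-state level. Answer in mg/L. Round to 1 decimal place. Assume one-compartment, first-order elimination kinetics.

At steady state Css = R₀ / CL = 361 / 4.920 = 73.37 mg/L

73.4 mg/L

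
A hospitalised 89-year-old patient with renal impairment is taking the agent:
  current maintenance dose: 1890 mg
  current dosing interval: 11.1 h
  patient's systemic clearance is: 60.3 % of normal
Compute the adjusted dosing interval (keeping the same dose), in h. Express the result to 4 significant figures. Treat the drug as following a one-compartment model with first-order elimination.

18.41 h

To keep the same average steady-state level, dosing rate must scale with clearance.
CL ratio = 60.3 / 100 = 0.6030
New interval (same dose) = 11.1 / 0.6030 = 18.41 h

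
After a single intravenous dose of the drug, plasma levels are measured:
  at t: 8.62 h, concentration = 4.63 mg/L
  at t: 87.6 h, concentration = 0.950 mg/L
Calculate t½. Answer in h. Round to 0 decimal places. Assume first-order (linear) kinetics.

35 h

k = ln(C₁/C₂) / (t₂ − t₁) = ln(4.63/0.950) / (87.6 − 8.62)
  = 1.584 / 78.98 = 0.02006 h⁻¹
t½ = ln2 / k = 0.693147 / 0.02006 = 34.55 h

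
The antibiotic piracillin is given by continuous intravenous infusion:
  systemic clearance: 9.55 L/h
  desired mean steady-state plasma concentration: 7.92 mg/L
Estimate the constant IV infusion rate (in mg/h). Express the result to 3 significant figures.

At steady state, infusion rate R₀ = Css × CL = 7.92 × 9.550 = 75.64 mg/h

75.6 mg/h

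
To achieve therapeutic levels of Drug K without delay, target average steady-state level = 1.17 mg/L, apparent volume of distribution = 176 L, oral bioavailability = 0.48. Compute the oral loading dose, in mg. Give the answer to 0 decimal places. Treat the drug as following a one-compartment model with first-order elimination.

LD = Css × Vd / F = 1.17 × 176 / 0.48 = 429.0 mg

429 mg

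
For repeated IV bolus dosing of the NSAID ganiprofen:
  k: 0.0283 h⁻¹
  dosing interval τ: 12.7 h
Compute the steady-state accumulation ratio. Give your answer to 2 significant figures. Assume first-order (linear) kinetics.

e^(−kτ) = e^(−0.02830 × 12.7) = 0.6981
Accumulation ratio R = 1 / (1 − e^(−kτ)) = 1 / (1 − 0.6981) = 3.312

3.3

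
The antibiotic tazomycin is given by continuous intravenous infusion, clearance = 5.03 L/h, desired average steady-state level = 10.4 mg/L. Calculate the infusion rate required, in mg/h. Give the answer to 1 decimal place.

52.3 mg/h

At steady state, infusion rate R₀ = Css × CL = 10.4 × 5.030 = 52.31 mg/h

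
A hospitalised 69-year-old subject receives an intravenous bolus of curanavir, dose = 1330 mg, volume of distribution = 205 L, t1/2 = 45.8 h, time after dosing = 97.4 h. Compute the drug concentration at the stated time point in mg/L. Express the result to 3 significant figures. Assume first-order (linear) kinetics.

C₀ = Dose / Vd = 1330 / 205 = 6.488 mg/L
k = ln2 / t½ = 0.693147 / 45.8 = 0.01513 h⁻¹
C = C₀ · e^(−k·t) = 6.488 × e^(−0.01513 × 97.4)
  = 6.488 × 0.2291 = 1.486 mg/L

1.49 mg/L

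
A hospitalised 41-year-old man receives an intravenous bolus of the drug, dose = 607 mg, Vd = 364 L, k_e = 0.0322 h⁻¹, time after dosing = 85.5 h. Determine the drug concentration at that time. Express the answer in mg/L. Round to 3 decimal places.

0.106 mg/L

C₀ = Dose / Vd = 607.0 / 364 = 1.668 mg/L
C = C₀ · e^(−k·t) = 1.668 × e^(−0.03220 × 85.5)
  = 1.668 × 0.06373 = 0.1063 mg/L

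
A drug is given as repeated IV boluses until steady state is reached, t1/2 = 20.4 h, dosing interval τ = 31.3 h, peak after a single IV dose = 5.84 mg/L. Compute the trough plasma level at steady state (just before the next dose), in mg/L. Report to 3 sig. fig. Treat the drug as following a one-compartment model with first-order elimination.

k = ln2 / t½ = 0.693147 / 20.4 = 0.03398 h⁻¹
e^(−kτ) = e^(−0.03398 × 31.3) = 0.3452
Accumulation ratio R = 1 / (1 − e^(−kτ)) = 1 / (1 − 0.3452) = 1.527
Steady-state trough = C₀ × R × e^(−kτ) = 5.84 × 1.527 × 0.3452 = 3.078 mg/L

3.08 mg/L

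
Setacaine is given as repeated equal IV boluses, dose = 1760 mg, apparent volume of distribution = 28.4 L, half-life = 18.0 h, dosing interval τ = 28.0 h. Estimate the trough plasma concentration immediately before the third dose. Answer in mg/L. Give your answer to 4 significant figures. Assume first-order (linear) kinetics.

28.25 mg/L

C₀ per dose = Dose / Vd = 1760 / 28.4 = 61.97 mg/L
k = ln2 / t½ = 0.693147 / 18.0 = 0.03851 h⁻¹
Fraction remaining after one interval: r = e^(−kτ) = e^(−0.03851 × 28.0) = 0.3402
Before dose 3, 2 doses have been given (aged 1τ, 2τ).
C_trough = C₀ × (r + r²) = 61.97 × (0.3402 + 0.1157) = 28.25 mg/L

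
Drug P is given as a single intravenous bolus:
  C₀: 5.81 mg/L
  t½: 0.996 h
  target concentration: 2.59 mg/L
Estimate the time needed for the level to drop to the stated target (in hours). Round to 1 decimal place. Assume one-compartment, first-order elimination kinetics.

1.2 h

k = ln2 / t½ = 0.693147 / 0.996 = 0.6959 h⁻¹
t = ln(C₀ / C) / k = ln(5.810 / 2.59) / 0.6959
  = ln(2.243) / 0.6959 = 0.8078 / 0.6959 = 1.161 h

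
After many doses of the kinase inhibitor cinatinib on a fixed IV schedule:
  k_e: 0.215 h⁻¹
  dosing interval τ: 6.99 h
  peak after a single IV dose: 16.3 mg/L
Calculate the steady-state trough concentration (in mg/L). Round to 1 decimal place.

4.7 mg/L

e^(−kτ) = e^(−0.2150 × 6.99) = 0.2225
Accumulation ratio R = 1 / (1 − e^(−kτ)) = 1 / (1 − 0.2225) = 1.286
Steady-state trough = C₀ × R × e^(−kτ) = 16.3 × 1.286 × 0.2225 = 4.664 mg/L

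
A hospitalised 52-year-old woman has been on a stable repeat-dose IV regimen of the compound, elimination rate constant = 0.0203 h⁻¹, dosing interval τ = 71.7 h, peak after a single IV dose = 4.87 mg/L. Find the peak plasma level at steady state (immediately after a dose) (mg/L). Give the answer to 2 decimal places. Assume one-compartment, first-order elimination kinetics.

6.35 mg/L

e^(−kτ) = e^(−0.02030 × 71.7) = 0.2333
Accumulation ratio R = 1 / (1 − e^(−kτ)) = 1 / (1 − 0.2333) = 1.304
Steady-state peak = C₀ × R = 4.87 × 1.304 = 6.350 mg/L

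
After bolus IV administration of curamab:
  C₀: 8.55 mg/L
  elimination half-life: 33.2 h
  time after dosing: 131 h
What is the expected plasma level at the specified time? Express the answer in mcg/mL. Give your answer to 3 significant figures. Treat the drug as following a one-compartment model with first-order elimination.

0.555 mcg/mL

k = ln2 / t½ = 0.693147 / 33.2 = 0.02088 h⁻¹
C = C₀ · e^(−k·t) = 8.550 × e^(−0.02088 × 131)
  = 8.550 × 0.06488 = 0.5547 mg/L
(0.5547 mg/L = 0.5547 mcg/mL)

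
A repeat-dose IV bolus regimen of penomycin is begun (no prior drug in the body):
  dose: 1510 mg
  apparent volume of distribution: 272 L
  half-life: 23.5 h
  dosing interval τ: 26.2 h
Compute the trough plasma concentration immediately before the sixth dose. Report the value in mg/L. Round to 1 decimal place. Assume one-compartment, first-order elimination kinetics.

C₀ per dose = Dose / Vd = 1510 / 272 = 5.551 mg/L
k = ln2 / t½ = 0.693147 / 23.5 = 0.02950 h⁻¹
Fraction remaining after one interval: r = e^(−kτ) = e^(−0.02950 × 26.2) = 0.4617
Before dose 6, 5 doses have been given (aged 1τ, 2τ, 3τ, 4τ, 5τ).
C_trough = C₀ × (r + r² + … + r^5) = C₀ × r(1−r^5)/(1−r)
        = 5.551 × 0.4617 × (1 − 0.02098) / (1 − 0.4617) = 4.661 mg/L

4.7 mg/L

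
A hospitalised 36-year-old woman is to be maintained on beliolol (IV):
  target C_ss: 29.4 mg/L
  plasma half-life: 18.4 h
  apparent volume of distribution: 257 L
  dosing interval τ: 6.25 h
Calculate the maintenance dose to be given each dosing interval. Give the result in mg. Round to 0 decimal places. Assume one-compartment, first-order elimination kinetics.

k = ln2 / t½ = 0.693147 / 18.4 = 0.03767 h⁻¹
CL = k × Vd = 0.03767 × 257 = 9.681 L/h
At steady state, Dose/τ = Css × CL.
Dose = Css × CL × τ = 29.4 × 9.681 × 6.25 = 1779 mg

1779 mg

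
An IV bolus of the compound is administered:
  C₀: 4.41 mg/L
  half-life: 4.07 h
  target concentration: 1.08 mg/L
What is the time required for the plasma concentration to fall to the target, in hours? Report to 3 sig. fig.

8.26 h

k = ln2 / t½ = 0.693147 / 4.07 = 0.1703 h⁻¹
t = ln(C₀ / C) / k = ln(4.410 / 1.08) / 0.1703
  = ln(4.083) / 0.1703 = 1.407 / 0.1703 = 8.262 h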